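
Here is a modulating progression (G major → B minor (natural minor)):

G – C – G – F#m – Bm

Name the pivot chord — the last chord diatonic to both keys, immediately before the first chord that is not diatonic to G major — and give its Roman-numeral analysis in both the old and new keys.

G — I in G major, VI in B minor

Chords diatonic to G major: G, Am, Bm, C, D, Em, F#dim.
Reading the progression, the first chord not in that set is F#m, so the modulation leaves G major there.
The chord immediately before F#m is G, which is diatonic to both keys: I in G major and VI in B minor.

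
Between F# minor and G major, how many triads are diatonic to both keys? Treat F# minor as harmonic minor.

2

Diatonic triads of F# minor (harmonic minor): F#m (i), G#dim (ii°), Aaug (III+), Bm (iv), C# (V), D (VI), E#dim (vii°).
Diatonic triads of G major: G (I), Am (ii), Bm (iii), C (IV), D (V), Em (vi), F#dim (vii°).
Matching root and quality in both lists: Bm, D.
That gives 2 common triads.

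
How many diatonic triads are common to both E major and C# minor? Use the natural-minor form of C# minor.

7

Diatonic triads of E major: E major (I), F# minor (ii), G# minor (iii), A major (IV), B major (V), C# minor (vi), D# diminished (vii°).
Diatonic triads of C# minor (natural minor): C# minor (i), D# diminished (ii°), E major (III), F# minor (iv), G# minor (v), A major (VI), B major (VII).
Matching root and quality in both lists: E major, F# minor, G# minor, A major, B major, C# minor, D# diminished.
That gives 7 common triads.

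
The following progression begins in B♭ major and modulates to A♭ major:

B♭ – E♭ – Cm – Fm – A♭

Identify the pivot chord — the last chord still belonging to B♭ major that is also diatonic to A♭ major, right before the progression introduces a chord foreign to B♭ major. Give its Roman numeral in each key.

Cm — ii in B♭ major, iii in A♭ major

Chords diatonic to B♭ major: B♭, Cm, Dm, E♭, F, Gm, Adim.
Reading the progression, the first chord not in that set is Fm, so the modulation leaves B♭ major there.
The chord immediately before Fm is Cm, which is diatonic to both keys: ii in B♭ major and iii in A♭ major.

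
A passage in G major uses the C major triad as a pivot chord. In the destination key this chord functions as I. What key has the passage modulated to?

C major

The numeral I denotes a major triad on scale degree 1. With C on degree 1, the tonic of the new key is C.
Degree 1 carries a major triad in major keys, so the destination is C major.
Check: the diatonic triads of C major are C (I), Dm (ii), Em (iii), F (IV), G (V), Am (vi), Bdim (vii°) — C major is indeed I.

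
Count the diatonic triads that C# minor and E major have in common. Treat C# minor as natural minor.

7

Diatonic triads of C# minor (natural minor): C#m (i), D#dim (ii°), E (III), F#m (iv), G#m (v), A (VI), B (VII).
Diatonic triads of E major: E (I), F#m (ii), G#m (iii), A (IV), B (V), C#m (vi), D#dim (vii°).
Matching root and quality in both lists: C#m, D#dim, E, F#m, G#m, A, B.
That gives 7 common triads.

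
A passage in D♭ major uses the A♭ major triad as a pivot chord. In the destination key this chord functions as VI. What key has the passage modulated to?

C minor

The numeral VI denotes a major triad on scale degree 6. With A♭ on degree 6, the tonic of the new key is C.
Degree 6 carries a major triad in minor keys, so the destination is C minor.
Check: the diatonic triads of C minor (natural minor) are Cm (i), Ddim (ii°), E♭ (III), Fm (iv), Gm (v), A♭ (VI), B♭ (VII) — A♭ major is indeed VI.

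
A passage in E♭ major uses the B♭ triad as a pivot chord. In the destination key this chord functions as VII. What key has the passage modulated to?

C minor

The numeral VII denotes a major triad on scale degree 7. With B♭ on degree 7, the tonic of the new key is C.
Degree 7 carries a major triad in natural-minor keys, so the destination is C minor.
Check: the diatonic triads of C minor (natural minor) are Cm (i), Ddim (ii°), E♭ (III), Fm (iv), Gm (v), A♭ (VI), B♭ (VII) — B♭ is indeed VII.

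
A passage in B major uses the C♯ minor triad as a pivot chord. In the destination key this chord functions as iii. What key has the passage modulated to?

The numeral iii denotes a minor triad on scale degree 3. With C♯ on degree 3, the tonic of the new key is A.
Degree 3 carries a minor triad in major keys, so the destination is A major.
Check: the diatonic triads of A major are A (I), Bm (ii), C♯m (iii), D (IV), E (V), F♯m (vi), G♯dim (vii°) — C♯ minor is indeed iii.

A major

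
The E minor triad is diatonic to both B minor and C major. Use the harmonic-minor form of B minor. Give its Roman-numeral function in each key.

iv in B minor; iii in C major

The scale of B minor (harmonic minor) is B C♯ D E F♯ G A♯; E is degree 4, and the triad built there (E-G-B) is minor, so it is iv.
The scale of C major is C D E F G A B; E is degree 3, and the triad built there (E-G-B) is minor, so it is iii.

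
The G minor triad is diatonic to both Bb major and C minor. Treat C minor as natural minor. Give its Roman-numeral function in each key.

vi in Bb major; v in C minor

The scale of Bb major is Bb C D Eb F G A; G is degree 6, and the triad built there (G-Bb-D) is minor, so it is vi.
The scale of C minor (natural minor) is C D Eb F G Ab Bb; G is degree 5, and the triad built there (G-Bb-D) is minor, so it is v.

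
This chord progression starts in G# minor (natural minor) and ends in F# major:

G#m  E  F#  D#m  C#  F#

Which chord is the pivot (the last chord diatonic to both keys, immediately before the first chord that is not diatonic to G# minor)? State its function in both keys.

D#m — v in G# minor, vi in F# major

Chords diatonic to G# minor: G#m, A#dim, B, C#m, D#m, E, F#.
Reading the progression, the first chord not in that set is C#, so the modulation leaves G# minor there.
The chord immediately before C# is D#m, which is diatonic to both keys: v in G# minor and vi in F# major.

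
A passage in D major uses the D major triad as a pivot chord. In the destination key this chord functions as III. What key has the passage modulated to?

The numeral III denotes a major triad on scale degree 3. With D on degree 3, the tonic of the new key is B.
Degree 3 carries a major triad in natural-minor keys, so the destination is B minor.
Check: the diatonic triads of B minor (natural minor) are Bm (i), C#dim (ii°), D (III), Em (iv), F#m (v), G (VI), A (VII) — D major is indeed III.

B minor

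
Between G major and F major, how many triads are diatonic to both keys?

Diatonic triads of G major: G major (I), A minor (ii), B minor (iii), C major (IV), D major (V), E minor (vi), F# diminished (vii°).
Diatonic triads of F major: F major (I), G minor (ii), A minor (iii), Bb major (IV), C major (V), D minor (vi), E diminished (vii°).
Matching root and quality in both lists: A minor, C major.
That gives 2 common triads.

2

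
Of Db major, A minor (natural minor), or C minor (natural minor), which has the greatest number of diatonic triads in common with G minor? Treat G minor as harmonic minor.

Triads of G minor (harmonic minor): G minor (i), A diminished (ii°), Bb augmented (III+), C minor (iv), D major (V), Eb major (VI), F# diminished (vii°).
Db major shares 0: none.
A minor (natural minor) shares 0: none.
C minor (natural minor) shares 3: Gm, Cm, Eb.
The most common triads (3) are shared with C minor.

C minor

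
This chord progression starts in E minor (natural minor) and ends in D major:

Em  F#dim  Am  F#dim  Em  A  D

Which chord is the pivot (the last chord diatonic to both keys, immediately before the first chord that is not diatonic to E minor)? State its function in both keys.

Chords diatonic to E minor: Em, F#dim, G, Am, Bm, C, D.
Reading the progression, the first chord not in that set is A, so the modulation leaves E minor there.
The chord immediately before A is Em, which is diatonic to both keys: i in E minor and ii in D major.

Em — i in E minor, ii in D major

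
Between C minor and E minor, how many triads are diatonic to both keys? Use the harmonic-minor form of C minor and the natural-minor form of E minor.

Diatonic triads of C minor (harmonic minor): C minor (i), D diminished (ii°), Eb augmented (III+), F minor (iv), G major (V), Ab major (VI), B diminished (vii°).
Diatonic triads of E minor (natural minor): E minor (i), F# diminished (ii°), G major (III), A minor (iv), B minor (v), C major (VI), D major (VII).
Matching root and quality in both lists: G major.
That gives 1 common triad.

1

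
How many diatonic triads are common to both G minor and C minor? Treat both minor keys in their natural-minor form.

4

Diatonic triads of G minor (natural minor): Gm (i), Adim (ii°), B♭ (III), Cm (iv), Dm (v), E♭ (VI), F (VII).
Diatonic triads of C minor (natural minor): Cm (i), Ddim (ii°), E♭ (III), Fm (iv), Gm (v), A♭ (VI), B♭ (VII).
Matching root and quality in both lists: Gm, B♭, Cm, E♭.
That gives 4 common triads.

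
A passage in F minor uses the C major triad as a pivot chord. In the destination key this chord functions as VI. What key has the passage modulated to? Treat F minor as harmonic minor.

E minor

The numeral VI denotes a major triad on scale degree 6. With C on degree 6, the tonic of the new key is E.
Degree 6 carries a major triad in minor keys, so the destination is E minor.
Check: the diatonic triads of E minor (natural minor) are Em (i), F#dim (ii°), G (III), Am (iv), Bm (v), C (VI), D (VII) — C major is indeed VI.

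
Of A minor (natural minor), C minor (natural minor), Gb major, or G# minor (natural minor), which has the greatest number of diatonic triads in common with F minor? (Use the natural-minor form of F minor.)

C minor

Triads of F minor (natural minor): Fm (i), Gdim (ii°), Ab (III), Bbm (iv), Cm (v), Db (VI), Eb (VII).
A minor (natural minor) shares 0: none.
C minor (natural minor) shares 4: Fm, Ab, Cm, Eb.
Gb major shares 2: Bbm, Db.
G# minor (natural minor) shares 0: none.
The most common triads (4) are shared with C minor.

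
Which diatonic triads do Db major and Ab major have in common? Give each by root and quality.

Triads in Db major: Db (I), Ebm (ii), Fm (iii), Gb (IV), Ab (V), Bbm (vi), Cdim (vii°).
Triads in Ab major: Ab (I), Bbm (ii), Cm (iii), Db (IV), Eb (V), Fm (vi), Gdim (vii°).
Shared triads with their functions: Db (I in Db major, IV in Ab major); Fm (iii in Db major, vi in Ab major); Ab (V in Db major, I in Ab major); Bbm (vi in Db major, ii in Ab major).

Db, Fm, Ab, Bbm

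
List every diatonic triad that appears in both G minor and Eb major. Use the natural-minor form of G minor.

Gm, Bb, Cm, Eb

Triads in G minor (natural minor): Gm (i), Adim (ii°), Bb (III), Cm (iv), Dm (v), Eb (VI), F (VII).
Triads in Eb major: Eb (I), Fm (ii), Gm (iii), Ab (IV), Bb (V), Cm (vi), Ddim (vii°).
Shared triads with their functions: Gm (i in G minor, iii in Eb major); Bb (III in G minor, V in Eb major); Cm (iv in G minor, vi in Eb major); Eb (VI in G minor, I in Eb major).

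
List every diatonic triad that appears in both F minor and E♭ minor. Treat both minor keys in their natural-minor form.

Triads in F minor (natural minor): Fm (i), Gdim (ii°), A♭ (III), B♭m (iv), Cm (v), D♭ (VI), E♭ (VII).
Triads in E♭ minor (natural minor): E♭m (i), Fdim (ii°), G♭ (III), A♭m (iv), B♭m (v), C♭ (VI), D♭ (VII).
Shared triads with their functions: B♭m (iv in F minor, v in E♭ minor); D♭ (VI in F minor, VII in E♭ minor).

B♭m, D♭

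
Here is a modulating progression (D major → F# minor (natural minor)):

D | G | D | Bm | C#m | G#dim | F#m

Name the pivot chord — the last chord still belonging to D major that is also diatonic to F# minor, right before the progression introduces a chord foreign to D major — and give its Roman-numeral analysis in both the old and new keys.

Chords diatonic to D major: D, Em, F#m, G, A, Bm, C#dim.
Reading the progression, the first chord not in that set is C#m, so the modulation leaves D major there.
The chord immediately before C#m is Bm, which is diatonic to both keys: vi in D major and iv in F# minor.

Bm — vi in D major, iv in F# minor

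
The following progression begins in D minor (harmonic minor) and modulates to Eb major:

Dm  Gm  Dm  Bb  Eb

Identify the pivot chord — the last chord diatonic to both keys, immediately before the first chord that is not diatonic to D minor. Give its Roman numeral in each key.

Bb — VI in D minor, V in Eb major

Chords diatonic to D minor: Dm, Edim, Faug, Gm, A, Bb, C#dim.
Reading the progression, the first chord not in that set is Eb, so the modulation leaves D minor there.
The chord immediately before Eb is Bb, which is diatonic to both keys: VI in D minor and V in Eb major.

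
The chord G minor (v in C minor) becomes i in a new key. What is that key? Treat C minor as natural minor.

G minor

The numeral i denotes a minor triad on scale degree 1. With G on degree 1, the tonic of the new key is G.
Degree 1 carries a minor triad in minor keys, so the destination is G minor.
Check: the diatonic triads of G minor (natural minor) are Gm (i), Adim (ii°), Bb (III), Cm (iv), Dm (v), Eb (VI), F (VII) — G minor is indeed i.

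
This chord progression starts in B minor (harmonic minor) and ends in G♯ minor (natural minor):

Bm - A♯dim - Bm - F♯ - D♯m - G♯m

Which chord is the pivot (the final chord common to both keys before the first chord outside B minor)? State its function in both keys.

F♯ — V in B minor, VII in G♯ minor

Chords diatonic to B minor: Bm, C♯dim, Daug, Em, F♯, G, A♯dim.
Reading the progression, the first chord not in that set is D♯m, so the modulation leaves B minor there.
The chord immediately before D♯m is F♯, which is diatonic to both keys: V in B minor and VII in G♯ minor.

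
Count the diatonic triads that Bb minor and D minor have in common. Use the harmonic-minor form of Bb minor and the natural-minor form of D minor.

Diatonic triads of Bb minor (harmonic minor): Bbm (i), Cdim (ii°), Dbaug (III+), Ebm (iv), F (V), Gb (VI), Adim (vii°).
Diatonic triads of D minor (natural minor): Dm (i), Edim (ii°), F (III), Gm (iv), Am (v), Bb (VI), C (VII).
Matching root and quality in both lists: F.
That gives 1 common triad.

1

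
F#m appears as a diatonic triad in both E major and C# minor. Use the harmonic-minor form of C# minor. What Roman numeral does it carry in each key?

The scale of E major is E F# G# A B C# D#; F# is degree 2, and the triad built there (F#-A-C#) is minor, so it is ii.
The scale of C# minor (harmonic minor) is C# D# E F# G# A B#; F# is degree 4, and the triad built there (F#-A-C#) is minor, so it is iv.

ii in E major; iv in C# minor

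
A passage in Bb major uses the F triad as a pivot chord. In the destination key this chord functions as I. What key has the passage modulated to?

The numeral I denotes a major triad on scale degree 1. With F on degree 1, the tonic of the new key is F.
Degree 1 carries a major triad in major keys, so the destination is F major.
Check: the diatonic triads of F major are F (I), Gm (ii), Am (iii), Bb (IV), C (V), Dm (vi), Edim (vii°) — F is indeed I.

F major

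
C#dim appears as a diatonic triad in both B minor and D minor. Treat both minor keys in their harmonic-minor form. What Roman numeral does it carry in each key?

The scale of B minor (harmonic minor) is B C# D E F# G A#; C# is degree 2, and the triad built there (C#-E-G) is diminished, so it is ii°.
The scale of D minor (harmonic minor) is D E F G A Bb C#; C# is degree 7, and the triad built there (C#-E-G) is diminished, so it is vii°.

ii° in B minor; vii° in D minor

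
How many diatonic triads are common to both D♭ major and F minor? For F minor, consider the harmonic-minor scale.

Diatonic triads of D♭ major: D♭ (I), E♭m (ii), Fm (iii), G♭ (IV), A♭ (V), B♭m (vi), Cdim (vii°).
Diatonic triads of F minor (harmonic minor): Fm (i), Gdim (ii°), A♭aug (III+), B♭m (iv), C (V), D♭ (VI), Edim (vii°).
Matching root and quality in both lists: D♭, Fm, B♭m.
That gives 3 common triads.

3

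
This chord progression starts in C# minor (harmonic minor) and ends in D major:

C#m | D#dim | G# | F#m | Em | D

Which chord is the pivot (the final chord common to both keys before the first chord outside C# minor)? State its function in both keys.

F#m — iv in C# minor, iii in D major

Chords diatonic to C# minor: C#m, D#dim, Eaug, F#m, G#, A, B#dim.
Reading the progression, the first chord not in that set is Em, so the modulation leaves C# minor there.
The chord immediately before Em is F#m, which is diatonic to both keys: iv in C# minor and iii in D major.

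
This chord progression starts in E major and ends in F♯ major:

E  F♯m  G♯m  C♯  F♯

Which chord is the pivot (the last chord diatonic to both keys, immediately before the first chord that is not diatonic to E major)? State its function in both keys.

Chords diatonic to E major: E, F♯m, G♯m, A, B, C♯m, D♯dim.
Reading the progression, the first chord not in that set is C♯, so the modulation leaves E major there.
The chord immediately before C♯ is G♯m, which is diatonic to both keys: iii in E major and ii in F♯ major.

G♯m — iii in E major, ii in F♯ major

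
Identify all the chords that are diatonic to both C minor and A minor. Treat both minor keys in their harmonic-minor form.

Bdim

Triads in C minor (harmonic minor): C minor (i), D diminished (ii°), Eb augmented (III+), F minor (iv), G major (V), Ab major (VI), B diminished (vii°).
Triads in A minor (harmonic minor): A minor (i), B diminished (ii°), C augmented (III+), D minor (iv), E major (V), F major (VI), G# diminished (vii°).
Shared triads with their functions: B diminished (vii° in C minor, ii° in A minor).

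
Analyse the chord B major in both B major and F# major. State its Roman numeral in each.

I in B major; IV in F# major

The scale of B major is B C# D# E F# G# A#; B is degree 1, and the triad built there (B-D#-F#) is major, so it is I.
The scale of F# major is F# G# A# B C# D# E#; B is degree 4, and the triad built there (B-D#-F#) is major, so it is IV.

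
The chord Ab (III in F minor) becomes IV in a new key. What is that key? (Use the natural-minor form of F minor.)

The numeral IV denotes a major triad on scale degree 4. With Ab on degree 4, the tonic of the new key is Eb.
Degree 4 carries a major triad in major keys, so the destination is Eb major.
Check: the diatonic triads of Eb major are Eb (I), Fm (ii), Gm (iii), Ab (IV), Bb (V), Cm (vi), Ddim (vii°) — Ab is indeed IV.

Eb major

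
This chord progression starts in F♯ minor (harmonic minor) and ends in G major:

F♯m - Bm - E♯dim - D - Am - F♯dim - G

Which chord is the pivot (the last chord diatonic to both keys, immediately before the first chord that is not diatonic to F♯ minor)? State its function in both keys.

D — VI in F♯ minor, V in G major

Chords diatonic to F♯ minor: F♯m, G♯dim, Aaug, Bm, C♯, D, E♯dim.
Reading the progression, the first chord not in that set is Am, so the modulation leaves F♯ minor there.
The chord immediately before Am is D, which is diatonic to both keys: VI in F♯ minor and V in G major.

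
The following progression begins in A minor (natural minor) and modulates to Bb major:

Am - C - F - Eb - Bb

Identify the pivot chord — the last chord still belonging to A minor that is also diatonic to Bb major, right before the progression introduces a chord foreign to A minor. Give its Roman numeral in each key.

F — VI in A minor, V in Bb major

Chords diatonic to A minor: Am, Bdim, C, Dm, Em, F, G.
Reading the progression, the first chord not in that set is Eb, so the modulation leaves A minor there.
The chord immediately before Eb is F, which is diatonic to both keys: VI in A minor and V in Bb major.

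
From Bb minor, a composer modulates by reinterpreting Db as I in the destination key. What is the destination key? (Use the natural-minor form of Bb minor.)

The numeral I denotes a major triad on scale degree 1. With Db on degree 1, the tonic of the new key is Db.
Degree 1 carries a major triad in major keys, so the destination is Db major.
Check: the diatonic triads of Db major are Db (I), Ebm (ii), Fm (iii), Gb (IV), Ab (V), Bbm (vi), Cdim (vii°) — Db is indeed I.

Db major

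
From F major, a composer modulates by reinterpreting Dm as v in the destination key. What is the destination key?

G minor

The numeral v denotes a minor triad on scale degree 5. With D on degree 5, the tonic of the new key is G.
Degree 5 carries a minor triad in natural-minor keys, so the destination is G minor.
Check: the diatonic triads of G minor (natural minor) are Gm (i), Adim (ii°), Bb (III), Cm (iv), Dm (v), Eb (VI), F (VII) — Dm is indeed v.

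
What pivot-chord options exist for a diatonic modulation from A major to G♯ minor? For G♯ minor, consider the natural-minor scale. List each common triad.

C♯m, E

Triads in A major: A major (I), B minor (ii), C♯ minor (iii), D major (IV), E major (V), F♯ minor (vi), G♯ diminished (vii°).
Triads in G♯ minor (natural minor): G♯ minor (i), A♯ diminished (ii°), B major (III), C♯ minor (iv), D♯ minor (v), E major (VI), F♯ major (VII).
Shared triads with their functions: C♯ minor (iii in A major, iv in G♯ minor); E major (V in A major, VI in G♯ minor).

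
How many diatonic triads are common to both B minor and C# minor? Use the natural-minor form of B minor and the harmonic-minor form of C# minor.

Diatonic triads of B minor (natural minor): B minor (i), C# diminished (ii°), D major (III), E minor (iv), F# minor (v), G major (VI), A major (VII).
Diatonic triads of C# minor (harmonic minor): C# minor (i), D# diminished (ii°), E augmented (III+), F# minor (iv), G# major (V), A major (VI), B# diminished (vii°).
Matching root and quality in both lists: F# minor, A major.
That gives 2 common triads.

2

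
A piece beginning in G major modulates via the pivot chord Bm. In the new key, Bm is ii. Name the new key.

A major

The numeral ii denotes a minor triad on scale degree 2. With B on degree 2, the tonic of the new key is A.
Degree 2 carries a minor triad in major keys, so the destination is A major.
Check: the diatonic triads of A major are A (I), Bm (ii), C#m (iii), D (IV), E (V), F#m (vi), G#dim (vii°) — Bm is indeed ii.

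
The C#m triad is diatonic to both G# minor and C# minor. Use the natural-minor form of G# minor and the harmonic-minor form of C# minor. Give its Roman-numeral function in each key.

The scale of G# minor (natural minor) is G# A# B C# D# E F#; C# is degree 4, and the triad built there (C#-E-G#) is minor, so it is iv.
The scale of C# minor (harmonic minor) is C# D# E F# G# A B#; C# is degree 1, and the triad built there (C#-E-G#) is minor, so it is i.

iv in G# minor; i in C# minor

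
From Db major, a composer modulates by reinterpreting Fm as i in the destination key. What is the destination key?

F minor

The numeral i denotes a minor triad on scale degree 1. With F on degree 1, the tonic of the new key is F.
Degree 1 carries a minor triad in minor keys, so the destination is F minor.
Check: the diatonic triads of F minor (natural minor) are Fm (i), Gdim (ii°), Ab (III), Bbm (iv), Cm (v), Db (VI), Eb (VII) — Fm is indeed i.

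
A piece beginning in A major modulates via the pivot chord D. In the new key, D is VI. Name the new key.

F# minor

The numeral VI denotes a major triad on scale degree 6. With D on degree 6, the tonic of the new key is F#.
Degree 6 carries a major triad in minor keys, so the destination is F# minor.
Check: the diatonic triads of F# minor (natural minor) are F#m (i), G#dim (ii°), A (III), Bm (iv), C#m (v), D (VI), E (VII) — D is indeed VI.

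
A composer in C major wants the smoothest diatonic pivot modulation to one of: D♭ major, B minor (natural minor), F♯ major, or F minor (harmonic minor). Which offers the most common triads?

Triads of C major: C (I), Dm (ii), Em (iii), F (IV), G (V), Am (vi), Bdim (vii°).
D♭ major shares 0: none.
B minor (natural minor) shares 2: Em, G.
F♯ major shares 0: none.
F minor (harmonic minor) shares 1: C.
The most common triads (2) are shared with B minor.

B minor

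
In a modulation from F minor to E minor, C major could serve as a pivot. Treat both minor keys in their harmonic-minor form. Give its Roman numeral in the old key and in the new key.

The scale of F minor (harmonic minor) is F G Ab Bb C Db E; C is degree 5, and the triad built there (C-E-G) is major, so it is V.
The scale of E minor (harmonic minor) is E F# G A B C D#; C is degree 6, and the triad built there (C-E-G) is major, so it is VI.

V in F minor; VI in E minor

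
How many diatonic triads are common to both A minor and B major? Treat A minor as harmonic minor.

1

Diatonic triads of A minor (harmonic minor): Am (i), Bdim (ii°), Caug (III+), Dm (iv), E (V), F (VI), G♯dim (vii°).
Diatonic triads of B major: B (I), C♯m (ii), D♯m (iii), E (IV), F♯ (V), G♯m (vi), A♯dim (vii°).
Matching root and quality in both lists: E.
That gives 1 common triad.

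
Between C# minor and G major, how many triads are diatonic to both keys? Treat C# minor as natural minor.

0

Diatonic triads of C# minor (natural minor): C# minor (i), D# diminished (ii°), E major (III), F# minor (iv), G# minor (v), A major (VI), B major (VII).
Diatonic triads of G major: G major (I), A minor (ii), B minor (iii), C major (IV), D major (V), E minor (vi), F# diminished (vii°).
No triad has the same root and quality in both keys.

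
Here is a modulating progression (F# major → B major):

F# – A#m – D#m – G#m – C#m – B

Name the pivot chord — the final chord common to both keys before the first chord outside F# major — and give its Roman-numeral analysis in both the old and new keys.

Chords diatonic to F# major: F#, G#m, A#m, B, C#, D#m, E#dim.
Reading the progression, the first chord not in that set is C#m, so the modulation leaves F# major there.
The chord immediately before C#m is G#m, which is diatonic to both keys: ii in F# major and vi in B major.

G#m — ii in F# major, vi in B major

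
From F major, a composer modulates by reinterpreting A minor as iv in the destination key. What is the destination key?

The numeral iv denotes a minor triad on scale degree 4. With A on degree 4, the tonic of the new key is E.
Degree 4 carries a minor triad in minor keys, so the destination is E minor.
Check: the diatonic triads of E minor (natural minor) are Em (i), F#dim (ii°), G (III), Am (iv), Bm (v), C (VI), D (VII) — A minor is indeed iv.

E minor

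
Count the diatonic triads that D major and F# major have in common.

Diatonic triads of D major: D (I), Em (ii), F#m (iii), G (IV), A (V), Bm (vi), C#dim (vii°).
Diatonic triads of F# major: F# (I), G#m (ii), A#m (iii), B (IV), C# (V), D#m (vi), E#dim (vii°).
No triad has the same root and quality in both keys.

0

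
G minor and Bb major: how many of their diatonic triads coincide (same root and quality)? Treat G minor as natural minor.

7

Diatonic triads of G minor (natural minor): G minor (i), A diminished (ii°), Bb major (III), C minor (iv), D minor (v), Eb major (VI), F major (VII).
Diatonic triads of Bb major: Bb major (I), C minor (ii), D minor (iii), Eb major (IV), F major (V), G minor (vi), A diminished (vii°).
Matching root and quality in both lists: G minor, A diminished, Bb major, C minor, D minor, Eb major, F major.
That gives 7 common triads.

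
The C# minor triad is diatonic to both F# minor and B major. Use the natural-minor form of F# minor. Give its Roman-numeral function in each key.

The scale of F# minor (natural minor) is F# G# A B C# D E; C# is degree 5, and the triad built there (C#-E-G#) is minor, so it is v.
The scale of B major is B C# D# E F# G# A#; C# is degree 2, and the triad built there (C#-E-G#) is minor, so it is ii.

v in F# minor; ii in B major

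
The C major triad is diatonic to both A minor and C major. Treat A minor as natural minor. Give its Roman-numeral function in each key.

III in A minor; I in C major

The scale of A minor (natural minor) is A B C D E F G; C is degree 3, and the triad built there (C-E-G) is major, so it is III.
The scale of C major is C D E F G A B; C is degree 1, and the triad built there (C-E-G) is major, so it is I.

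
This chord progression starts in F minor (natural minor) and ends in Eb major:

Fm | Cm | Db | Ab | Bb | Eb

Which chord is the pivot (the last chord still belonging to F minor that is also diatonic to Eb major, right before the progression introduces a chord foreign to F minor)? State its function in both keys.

Chords diatonic to F minor: Fm, Gdim, Ab, Bbm, Cm, Db, Eb.
Reading the progression, the first chord not in that set is Bb, so the modulation leaves F minor there.
The chord immediately before Bb is Ab, which is diatonic to both keys: III in F minor and IV in Eb major.

Ab — III in F minor, IV in Eb major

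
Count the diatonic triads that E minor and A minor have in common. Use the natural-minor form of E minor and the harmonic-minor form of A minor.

Diatonic triads of E minor (natural minor): E minor (i), F# diminished (ii°), G major (III), A minor (iv), B minor (v), C major (VI), D major (VII).
Diatonic triads of A minor (harmonic minor): A minor (i), B diminished (ii°), C augmented (III+), D minor (iv), E major (V), F major (VI), G# diminished (vii°).
Matching root and quality in both lists: A minor.
That gives 1 common triad.

1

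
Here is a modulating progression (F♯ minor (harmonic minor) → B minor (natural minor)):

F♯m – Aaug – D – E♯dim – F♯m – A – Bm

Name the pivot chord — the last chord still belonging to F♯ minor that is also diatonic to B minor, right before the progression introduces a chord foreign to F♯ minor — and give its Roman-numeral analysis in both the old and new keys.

F♯m — i in F♯ minor, v in B minor

Chords diatonic to F♯ minor: F♯m, G♯dim, Aaug, Bm, C♯, D, E♯dim.
Reading the progression, the first chord not in that set is A, so the modulation leaves F♯ minor there.
The chord immediately before A is F♯m, which is diatonic to both keys: i in F♯ minor and v in B minor.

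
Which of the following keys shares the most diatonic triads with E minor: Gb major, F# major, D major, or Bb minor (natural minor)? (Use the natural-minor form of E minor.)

D major

Triads of E minor (natural minor): E minor (i), F# diminished (ii°), G major (III), A minor (iv), B minor (v), C major (VI), D major (VII).
Gb major shares 0: none.
F# major shares 0: none.
D major shares 4: Em, G, Bm, D.
Bb minor (natural minor) shares 0: none.
The most common triads (4) are shared with D major.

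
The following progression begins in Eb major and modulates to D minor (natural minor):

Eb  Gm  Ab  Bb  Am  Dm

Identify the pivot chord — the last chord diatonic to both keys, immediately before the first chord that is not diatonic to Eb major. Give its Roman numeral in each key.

Chords diatonic to Eb major: Eb, Fm, Gm, Ab, Bb, Cm, Ddim.
Reading the progression, the first chord not in that set is Am, so the modulation leaves Eb major there.
The chord immediately before Am is Bb, which is diatonic to both keys: V in Eb major and VI in D minor.

Bb — V in Eb major, VI in D minor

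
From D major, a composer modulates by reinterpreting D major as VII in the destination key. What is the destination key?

The numeral VII denotes a major triad on scale degree 7. With D on degree 7, the tonic of the new key is E.
Degree 7 carries a major triad in natural-minor keys, so the destination is E minor.
Check: the diatonic triads of E minor (natural minor) are Em (i), F♯dim (ii°), G (III), Am (iv), Bm (v), C (VI), D (VII) — D major is indeed VII.

E minor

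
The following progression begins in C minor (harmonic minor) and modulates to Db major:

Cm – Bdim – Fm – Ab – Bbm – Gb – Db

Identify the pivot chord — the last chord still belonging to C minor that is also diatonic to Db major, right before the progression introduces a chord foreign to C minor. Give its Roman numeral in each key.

Ab — VI in C minor, V in Db major

Chords diatonic to C minor: Cm, Ddim, Ebaug, Fm, G, Ab, Bdim.
Reading the progression, the first chord not in that set is Bbm, so the modulation leaves C minor there.
The chord immediately before Bbm is Ab, which is diatonic to both keys: VI in C minor and V in Db major.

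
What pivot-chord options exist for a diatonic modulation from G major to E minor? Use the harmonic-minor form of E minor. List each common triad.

Triads in G major: G (I), Am (ii), Bm (iii), C (IV), D (V), Em (vi), F♯dim (vii°).
Triads in E minor (harmonic minor): Em (i), F♯dim (ii°), Gaug (III+), Am (iv), B (V), C (VI), D♯dim (vii°).
Shared triads with their functions: Am (ii in G major, iv in E minor); C (IV in G major, VI in E minor); Em (vi in G major, i in E minor); F♯dim (vii° in G major, ii° in E minor).

Am, C, Em, F♯dim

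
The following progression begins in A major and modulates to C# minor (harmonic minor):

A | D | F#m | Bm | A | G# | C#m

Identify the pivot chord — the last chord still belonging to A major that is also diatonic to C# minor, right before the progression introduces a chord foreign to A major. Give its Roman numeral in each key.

A — I in A major, VI in C# minor

Chords diatonic to A major: A, Bm, C#m, D, E, F#m, G#dim.
Reading the progression, the first chord not in that set is G#, so the modulation leaves A major there.
The chord immediately before G# is A, which is diatonic to both keys: I in A major and VI in C# minor.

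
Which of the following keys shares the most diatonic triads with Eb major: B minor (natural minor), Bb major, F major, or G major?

Triads of Eb major: Eb major (I), F minor (ii), G minor (iii), Ab major (IV), Bb major (V), C minor (vi), D diminished (vii°).
B minor (natural minor) shares 0: none.
Bb major shares 4: Eb, Gm, Bb, Cm.
F major shares 2: Gm, Bb.
G major shares 0: none.
The most common triads (4) are shared with Bb major.

Bb major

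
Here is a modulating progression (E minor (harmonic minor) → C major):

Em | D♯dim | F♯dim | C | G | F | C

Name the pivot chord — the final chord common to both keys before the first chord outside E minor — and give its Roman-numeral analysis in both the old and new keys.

C — VI in E minor, I in C major

Chords diatonic to E minor: Em, F♯dim, Gaug, Am, B, C, D♯dim.
Reading the progression, the first chord not in that set is G, so the modulation leaves E minor there.
The chord immediately before G is C, which is diatonic to both keys: VI in E minor and I in C major.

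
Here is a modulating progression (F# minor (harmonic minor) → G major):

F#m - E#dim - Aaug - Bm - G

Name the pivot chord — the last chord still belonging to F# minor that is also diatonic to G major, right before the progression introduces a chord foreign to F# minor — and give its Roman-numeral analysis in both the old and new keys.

Bm — iv in F# minor, iii in G major

Chords diatonic to F# minor: F#m, G#dim, Aaug, Bm, C#, D, E#dim.
Reading the progression, the first chord not in that set is G, so the modulation leaves F# minor there.
The chord immediately before G is Bm, which is diatonic to both keys: iv in F# minor and iii in G major.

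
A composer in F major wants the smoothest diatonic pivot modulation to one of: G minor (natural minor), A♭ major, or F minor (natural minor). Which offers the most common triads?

Triads of F major: F (I), Gm (ii), Am (iii), B♭ (IV), C (V), Dm (vi), Edim (vii°).
G minor (natural minor) shares 4: F, Gm, B♭, Dm.
A♭ major shares 0: none.
F minor (natural minor) shares 0: none.
The most common triads (4) are shared with G minor.

G minor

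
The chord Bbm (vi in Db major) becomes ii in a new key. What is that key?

Ab major

The numeral ii denotes a minor triad on scale degree 2. With Bb on degree 2, the tonic of the new key is Ab.
Degree 2 carries a minor triad in major keys, so the destination is Ab major.
Check: the diatonic triads of Ab major are Ab (I), Bbm (ii), Cm (iii), Db (IV), Eb (V), Fm (vi), Gdim (vii°) — Bbm is indeed ii.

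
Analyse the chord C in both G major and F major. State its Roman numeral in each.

IV in G major; V in F major

The scale of G major is G A B C D E F#; C is degree 4, and the triad built there (C-E-G) is major, so it is IV.
The scale of F major is F G A Bb C D E; C is degree 5, and the triad built there (C-E-G) is major, so it is V.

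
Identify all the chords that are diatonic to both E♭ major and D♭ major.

Fm, A♭

Triads in E♭ major: E♭ (I), Fm (ii), Gm (iii), A♭ (IV), B♭ (V), Cm (vi), Ddim (vii°).
Triads in D♭ major: D♭ (I), E♭m (ii), Fm (iii), G♭ (IV), A♭ (V), B♭m (vi), Cdim (vii°).
Shared triads with their functions: Fm (ii in E♭ major, iii in D♭ major); A♭ (IV in E♭ major, V in D♭ major).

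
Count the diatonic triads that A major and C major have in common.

Diatonic triads of A major: A (I), Bm (ii), C#m (iii), D (IV), E (V), F#m (vi), G#dim (vii°).
Diatonic triads of C major: C (I), Dm (ii), Em (iii), F (IV), G (V), Am (vi), Bdim (vii°).
No triad has the same root and quality in both keys.

0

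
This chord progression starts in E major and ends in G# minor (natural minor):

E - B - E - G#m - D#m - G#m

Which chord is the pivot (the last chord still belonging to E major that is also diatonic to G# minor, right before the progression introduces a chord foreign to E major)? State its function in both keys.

G#m — iii in E major, i in G# minor

Chords diatonic to E major: E, F#m, G#m, A, B, C#m, D#dim.
Reading the progression, the first chord not in that set is D#m, so the modulation leaves E major there.
The chord immediately before D#m is G#m, which is diatonic to both keys: iii in E major and i in G# minor.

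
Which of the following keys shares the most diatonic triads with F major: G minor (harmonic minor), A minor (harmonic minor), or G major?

Triads of F major: F major (I), G minor (ii), A minor (iii), Bb major (IV), C major (V), D minor (vi), E diminished (vii°).
G minor (harmonic minor) shares 1: Gm.
A minor (harmonic minor) shares 3: F, Am, Dm.
G major shares 2: Am, C.
The most common triads (3) are shared with A minor.

A minor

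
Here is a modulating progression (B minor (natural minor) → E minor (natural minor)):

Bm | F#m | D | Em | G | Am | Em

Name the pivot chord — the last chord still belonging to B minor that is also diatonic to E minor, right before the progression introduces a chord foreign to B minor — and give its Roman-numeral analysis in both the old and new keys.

G — VI in B minor, III in E minor

Chords diatonic to B minor: Bm, C#dim, D, Em, F#m, G, A.
Reading the progression, the first chord not in that set is Am, so the modulation leaves B minor there.
The chord immediately before Am is G, which is diatonic to both keys: VI in B minor and III in E minor.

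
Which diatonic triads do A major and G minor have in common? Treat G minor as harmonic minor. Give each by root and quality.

D

Triads in A major: A (I), Bm (ii), C#m (iii), D (IV), E (V), F#m (vi), G#dim (vii°).
Triads in G minor (harmonic minor): Gm (i), Adim (ii°), Bbaug (III+), Cm (iv), D (V), Eb (VI), F#dim (vii°).
Shared triads with their functions: D (IV in A major, V in G minor).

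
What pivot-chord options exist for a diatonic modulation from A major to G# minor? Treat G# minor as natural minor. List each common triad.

Triads in A major: A (I), Bm (ii), C#m (iii), D (IV), E (V), F#m (vi), G#dim (vii°).
Triads in G# minor (natural minor): G#m (i), A#dim (ii°), B (III), C#m (iv), D#m (v), E (VI), F# (VII).
Shared triads with their functions: C#m (iii in A major, iv in G# minor); E (V in A major, VI in G# minor).

C#m, E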